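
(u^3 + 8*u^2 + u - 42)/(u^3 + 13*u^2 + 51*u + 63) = (u - 2)/(u + 3)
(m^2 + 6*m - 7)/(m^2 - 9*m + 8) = (m + 7)/(m - 8)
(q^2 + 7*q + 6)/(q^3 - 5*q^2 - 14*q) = (q^2 + 7*q + 6)/(q*(q^2 - 5*q - 14))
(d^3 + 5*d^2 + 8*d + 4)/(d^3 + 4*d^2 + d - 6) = (d^2 + 3*d + 2)/(d^2 + 2*d - 3)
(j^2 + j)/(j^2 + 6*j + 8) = j*(j + 1)/(j^2 + 6*j + 8)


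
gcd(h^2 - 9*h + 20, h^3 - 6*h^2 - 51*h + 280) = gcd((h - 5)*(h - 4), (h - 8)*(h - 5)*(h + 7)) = h - 5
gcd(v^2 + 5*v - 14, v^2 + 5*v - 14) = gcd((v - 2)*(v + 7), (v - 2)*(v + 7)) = v^2 + 5*v - 14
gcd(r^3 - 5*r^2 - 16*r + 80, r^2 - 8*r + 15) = r - 5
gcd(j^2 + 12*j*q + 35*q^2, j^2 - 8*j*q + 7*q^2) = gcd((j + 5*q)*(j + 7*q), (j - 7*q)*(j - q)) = 1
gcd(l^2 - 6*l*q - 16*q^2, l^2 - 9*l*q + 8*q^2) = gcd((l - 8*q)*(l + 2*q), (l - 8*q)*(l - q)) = -l + 8*q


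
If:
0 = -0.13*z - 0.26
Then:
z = -2.00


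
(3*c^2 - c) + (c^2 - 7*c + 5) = 4*c^2 - 8*c + 5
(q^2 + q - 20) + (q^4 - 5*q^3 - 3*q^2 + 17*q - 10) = q^4 - 5*q^3 - 2*q^2 + 18*q - 30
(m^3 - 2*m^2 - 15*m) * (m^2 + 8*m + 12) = m^5 + 6*m^4 - 19*m^3 - 144*m^2 - 180*m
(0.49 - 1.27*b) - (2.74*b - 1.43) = 1.92 - 4.01*b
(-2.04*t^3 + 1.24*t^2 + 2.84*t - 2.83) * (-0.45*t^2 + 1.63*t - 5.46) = 0.918*t^5 - 3.8832*t^4 + 11.8816*t^3 - 0.8677*t^2 - 20.1193*t + 15.4518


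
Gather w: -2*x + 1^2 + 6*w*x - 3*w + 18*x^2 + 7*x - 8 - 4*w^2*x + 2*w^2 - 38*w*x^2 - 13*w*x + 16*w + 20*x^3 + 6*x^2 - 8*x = w^2*(2 - 4*x) + w*(-38*x^2 - 7*x + 13) + 20*x^3 + 24*x^2 - 3*x - 7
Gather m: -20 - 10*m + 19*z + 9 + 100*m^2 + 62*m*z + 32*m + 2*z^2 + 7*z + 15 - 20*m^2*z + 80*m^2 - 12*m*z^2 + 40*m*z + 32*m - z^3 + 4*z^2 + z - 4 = m^2*(180 - 20*z) + m*(-12*z^2 + 102*z + 54) - z^3 + 6*z^2 + 27*z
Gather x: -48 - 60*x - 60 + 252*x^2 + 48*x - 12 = 252*x^2 - 12*x - 120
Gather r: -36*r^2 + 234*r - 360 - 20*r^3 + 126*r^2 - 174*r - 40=-20*r^3 + 90*r^2 + 60*r - 400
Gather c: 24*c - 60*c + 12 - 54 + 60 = 18 - 36*c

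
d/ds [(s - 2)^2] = 2*s - 4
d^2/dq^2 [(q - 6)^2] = 2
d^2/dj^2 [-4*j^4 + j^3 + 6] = 6*j*(1 - 8*j)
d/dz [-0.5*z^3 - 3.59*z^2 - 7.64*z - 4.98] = -1.5*z^2 - 7.18*z - 7.64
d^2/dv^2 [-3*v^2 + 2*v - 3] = -6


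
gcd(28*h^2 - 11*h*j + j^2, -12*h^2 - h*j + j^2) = 4*h - j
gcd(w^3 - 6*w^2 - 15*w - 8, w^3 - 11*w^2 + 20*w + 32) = w^2 - 7*w - 8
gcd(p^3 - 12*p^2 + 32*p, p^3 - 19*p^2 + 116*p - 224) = p^2 - 12*p + 32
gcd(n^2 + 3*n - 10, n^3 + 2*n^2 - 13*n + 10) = n^2 + 3*n - 10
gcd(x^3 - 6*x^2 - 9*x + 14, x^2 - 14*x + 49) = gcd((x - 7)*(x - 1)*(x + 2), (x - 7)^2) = x - 7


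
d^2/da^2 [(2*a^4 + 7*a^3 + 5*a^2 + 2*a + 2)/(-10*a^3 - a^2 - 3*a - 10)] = 12*(-62*a^6 + 102*a^5 + 546*a^4 + 490*a^3 - 111*a^2 - 243*a - 73)/(1000*a^9 + 300*a^8 + 930*a^7 + 3181*a^6 + 879*a^5 + 1857*a^4 + 3207*a^3 + 570*a^2 + 900*a + 1000)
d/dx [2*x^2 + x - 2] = 4*x + 1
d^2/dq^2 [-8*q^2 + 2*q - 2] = -16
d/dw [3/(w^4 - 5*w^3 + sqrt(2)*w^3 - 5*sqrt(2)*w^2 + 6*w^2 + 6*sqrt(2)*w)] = 3*(-4*w^3 - 3*sqrt(2)*w^2 + 15*w^2 - 12*w + 10*sqrt(2)*w - 6*sqrt(2))/(w^2*(w^3 - 5*w^2 + sqrt(2)*w^2 - 5*sqrt(2)*w + 6*w + 6*sqrt(2))^2)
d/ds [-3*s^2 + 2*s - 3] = 2 - 6*s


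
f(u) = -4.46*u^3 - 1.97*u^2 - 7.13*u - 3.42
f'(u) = -13.38*u^2 - 3.94*u - 7.13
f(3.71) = -284.74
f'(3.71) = -205.91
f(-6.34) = 1099.19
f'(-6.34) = -519.97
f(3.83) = -310.20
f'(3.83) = -218.49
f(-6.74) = 1320.72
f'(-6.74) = -588.40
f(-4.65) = 435.57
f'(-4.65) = -278.12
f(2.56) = -109.41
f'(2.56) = -104.90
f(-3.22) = 148.02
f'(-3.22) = -133.17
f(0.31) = -5.95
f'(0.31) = -9.64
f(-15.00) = 14712.78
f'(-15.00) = -2958.53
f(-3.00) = 120.66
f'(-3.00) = -115.73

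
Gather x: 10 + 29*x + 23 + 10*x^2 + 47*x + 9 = 10*x^2 + 76*x + 42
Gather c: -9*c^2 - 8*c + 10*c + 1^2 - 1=-9*c^2 + 2*c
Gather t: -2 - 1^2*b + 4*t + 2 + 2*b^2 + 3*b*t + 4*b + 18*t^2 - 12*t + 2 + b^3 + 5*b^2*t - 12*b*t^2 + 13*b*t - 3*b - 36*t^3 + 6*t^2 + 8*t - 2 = b^3 + 2*b^2 - 36*t^3 + t^2*(24 - 12*b) + t*(5*b^2 + 16*b)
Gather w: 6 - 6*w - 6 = -6*w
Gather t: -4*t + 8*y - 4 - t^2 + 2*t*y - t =-t^2 + t*(2*y - 5) + 8*y - 4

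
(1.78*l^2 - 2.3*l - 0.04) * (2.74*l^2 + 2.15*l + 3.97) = 4.8772*l^4 - 2.475*l^3 + 2.012*l^2 - 9.217*l - 0.1588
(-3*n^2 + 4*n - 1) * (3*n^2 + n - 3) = -9*n^4 + 9*n^3 + 10*n^2 - 13*n + 3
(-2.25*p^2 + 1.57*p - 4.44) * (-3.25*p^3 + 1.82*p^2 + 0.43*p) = 7.3125*p^5 - 9.1975*p^4 + 16.3199*p^3 - 7.4057*p^2 - 1.9092*p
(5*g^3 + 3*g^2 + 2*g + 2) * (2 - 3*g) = -15*g^4 + g^3 - 2*g + 4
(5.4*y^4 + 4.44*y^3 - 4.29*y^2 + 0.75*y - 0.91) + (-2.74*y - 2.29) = 5.4*y^4 + 4.44*y^3 - 4.29*y^2 - 1.99*y - 3.2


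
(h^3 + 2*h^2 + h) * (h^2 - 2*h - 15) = h^5 - 18*h^3 - 32*h^2 - 15*h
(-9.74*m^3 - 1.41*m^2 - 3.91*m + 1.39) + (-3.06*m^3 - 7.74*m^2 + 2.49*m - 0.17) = -12.8*m^3 - 9.15*m^2 - 1.42*m + 1.22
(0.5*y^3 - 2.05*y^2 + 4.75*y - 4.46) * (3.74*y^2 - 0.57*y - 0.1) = 1.87*y^5 - 7.952*y^4 + 18.8835*y^3 - 19.1829*y^2 + 2.0672*y + 0.446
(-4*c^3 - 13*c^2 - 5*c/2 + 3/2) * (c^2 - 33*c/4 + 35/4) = -4*c^5 + 20*c^4 + 279*c^3/4 - 733*c^2/8 - 137*c/4 + 105/8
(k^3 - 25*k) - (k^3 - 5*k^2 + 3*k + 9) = 5*k^2 - 28*k - 9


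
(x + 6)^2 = x^2 + 12*x + 36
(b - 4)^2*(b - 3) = b^3 - 11*b^2 + 40*b - 48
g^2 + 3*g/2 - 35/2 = (g - 7/2)*(g + 5)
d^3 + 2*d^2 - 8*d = d*(d - 2)*(d + 4)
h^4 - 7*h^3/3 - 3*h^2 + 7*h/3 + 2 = (h - 3)*(h - 1)*(h + 2/3)*(h + 1)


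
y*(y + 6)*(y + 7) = y^3 + 13*y^2 + 42*y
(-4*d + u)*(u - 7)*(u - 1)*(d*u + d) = -4*d^2*u^3 + 28*d^2*u^2 + 4*d^2*u - 28*d^2 + d*u^4 - 7*d*u^3 - d*u^2 + 7*d*u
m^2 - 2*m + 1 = (m - 1)^2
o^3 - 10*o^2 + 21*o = o*(o - 7)*(o - 3)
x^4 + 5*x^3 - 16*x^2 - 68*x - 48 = (x - 4)*(x + 1)*(x + 2)*(x + 6)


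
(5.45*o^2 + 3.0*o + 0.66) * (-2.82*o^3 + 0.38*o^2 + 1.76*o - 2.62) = -15.369*o^5 - 6.389*o^4 + 8.8708*o^3 - 8.7482*o^2 - 6.6984*o - 1.7292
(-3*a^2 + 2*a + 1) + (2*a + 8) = -3*a^2 + 4*a + 9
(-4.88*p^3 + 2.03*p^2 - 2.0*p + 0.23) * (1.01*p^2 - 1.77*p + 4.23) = -4.9288*p^5 + 10.6879*p^4 - 26.2555*p^3 + 12.3592*p^2 - 8.8671*p + 0.9729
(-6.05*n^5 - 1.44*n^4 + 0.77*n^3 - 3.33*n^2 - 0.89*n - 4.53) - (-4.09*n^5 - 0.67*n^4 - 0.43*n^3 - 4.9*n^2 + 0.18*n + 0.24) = -1.96*n^5 - 0.77*n^4 + 1.2*n^3 + 1.57*n^2 - 1.07*n - 4.77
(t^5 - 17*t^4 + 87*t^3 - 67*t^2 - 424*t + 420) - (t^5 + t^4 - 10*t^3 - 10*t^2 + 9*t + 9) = -18*t^4 + 97*t^3 - 57*t^2 - 433*t + 411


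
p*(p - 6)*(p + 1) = p^3 - 5*p^2 - 6*p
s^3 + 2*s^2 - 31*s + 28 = (s - 4)*(s - 1)*(s + 7)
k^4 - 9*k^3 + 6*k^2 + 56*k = k*(k - 7)*(k - 4)*(k + 2)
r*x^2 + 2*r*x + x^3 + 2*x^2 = x*(r + x)*(x + 2)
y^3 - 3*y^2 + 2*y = y*(y - 2)*(y - 1)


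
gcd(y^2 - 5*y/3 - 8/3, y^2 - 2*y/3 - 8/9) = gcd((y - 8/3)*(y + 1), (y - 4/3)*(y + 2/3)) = 1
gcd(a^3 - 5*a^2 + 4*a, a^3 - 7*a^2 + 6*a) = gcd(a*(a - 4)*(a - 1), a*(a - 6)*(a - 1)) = a^2 - a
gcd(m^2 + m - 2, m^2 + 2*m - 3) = m - 1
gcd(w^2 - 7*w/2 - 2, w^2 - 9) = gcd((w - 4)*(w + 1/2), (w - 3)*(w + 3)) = 1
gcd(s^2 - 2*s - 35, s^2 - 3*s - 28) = s - 7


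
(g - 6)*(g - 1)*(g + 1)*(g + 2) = g^4 - 4*g^3 - 13*g^2 + 4*g + 12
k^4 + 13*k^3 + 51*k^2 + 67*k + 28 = (k + 1)^2*(k + 4)*(k + 7)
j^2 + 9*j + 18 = (j + 3)*(j + 6)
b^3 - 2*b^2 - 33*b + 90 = (b - 5)*(b - 3)*(b + 6)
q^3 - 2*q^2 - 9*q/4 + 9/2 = (q - 2)*(q - 3/2)*(q + 3/2)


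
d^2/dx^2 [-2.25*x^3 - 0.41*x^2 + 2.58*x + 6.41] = -13.5*x - 0.82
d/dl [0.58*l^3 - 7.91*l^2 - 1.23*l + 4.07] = 1.74*l^2 - 15.82*l - 1.23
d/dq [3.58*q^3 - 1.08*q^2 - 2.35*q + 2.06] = 10.74*q^2 - 2.16*q - 2.35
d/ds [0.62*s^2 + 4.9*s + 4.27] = 1.24*s + 4.9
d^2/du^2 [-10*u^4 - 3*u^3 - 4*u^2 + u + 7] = -120*u^2 - 18*u - 8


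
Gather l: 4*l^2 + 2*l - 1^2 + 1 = 4*l^2 + 2*l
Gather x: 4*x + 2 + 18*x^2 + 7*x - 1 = 18*x^2 + 11*x + 1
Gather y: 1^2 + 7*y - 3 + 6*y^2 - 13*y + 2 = 6*y^2 - 6*y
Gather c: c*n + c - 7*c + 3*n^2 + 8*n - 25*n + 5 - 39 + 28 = c*(n - 6) + 3*n^2 - 17*n - 6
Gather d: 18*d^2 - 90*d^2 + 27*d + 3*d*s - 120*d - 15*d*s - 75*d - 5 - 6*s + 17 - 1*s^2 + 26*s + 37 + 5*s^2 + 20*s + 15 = -72*d^2 + d*(-12*s - 168) + 4*s^2 + 40*s + 64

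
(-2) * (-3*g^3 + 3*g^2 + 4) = 6*g^3 - 6*g^2 - 8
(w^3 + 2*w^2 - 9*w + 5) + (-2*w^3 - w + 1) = -w^3 + 2*w^2 - 10*w + 6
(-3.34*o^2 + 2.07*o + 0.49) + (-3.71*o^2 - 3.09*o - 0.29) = -7.05*o^2 - 1.02*o + 0.2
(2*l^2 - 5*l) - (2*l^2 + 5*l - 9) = 9 - 10*l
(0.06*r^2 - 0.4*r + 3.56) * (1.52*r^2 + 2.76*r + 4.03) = 0.0912*r^4 - 0.4424*r^3 + 4.549*r^2 + 8.2136*r + 14.3468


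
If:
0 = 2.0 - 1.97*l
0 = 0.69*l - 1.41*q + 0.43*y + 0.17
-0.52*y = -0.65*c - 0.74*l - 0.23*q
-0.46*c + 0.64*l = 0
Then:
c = 1.41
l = 1.02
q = 1.85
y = 4.03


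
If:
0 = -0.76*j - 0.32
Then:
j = -0.42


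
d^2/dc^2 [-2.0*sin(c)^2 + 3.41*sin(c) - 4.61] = -3.41*sin(c) - 4.0*cos(2*c)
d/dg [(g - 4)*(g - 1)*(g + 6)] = 3*g^2 + 2*g - 26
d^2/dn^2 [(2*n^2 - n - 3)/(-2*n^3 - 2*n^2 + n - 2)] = 2*(-8*n^6 + 12*n^5 + 72*n^4 + 154*n^3 + 18*n^2 - 66*n - 15)/(8*n^9 + 24*n^8 + 12*n^7 + 8*n^6 + 42*n^5 + 6*n^4 - n^3 + 30*n^2 - 12*n + 8)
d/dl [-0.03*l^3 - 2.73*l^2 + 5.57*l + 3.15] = -0.09*l^2 - 5.46*l + 5.57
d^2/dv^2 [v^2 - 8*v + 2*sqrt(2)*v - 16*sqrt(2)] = 2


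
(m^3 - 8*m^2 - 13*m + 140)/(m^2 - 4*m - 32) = (m^2 - 12*m + 35)/(m - 8)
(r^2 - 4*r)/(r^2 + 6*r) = (r - 4)/(r + 6)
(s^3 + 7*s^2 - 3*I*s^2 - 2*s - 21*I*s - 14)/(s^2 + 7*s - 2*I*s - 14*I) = s - I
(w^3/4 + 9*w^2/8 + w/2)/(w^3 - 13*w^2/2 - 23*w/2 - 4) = w*(w + 4)/(4*(w^2 - 7*w - 8))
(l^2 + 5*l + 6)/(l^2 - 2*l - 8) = (l + 3)/(l - 4)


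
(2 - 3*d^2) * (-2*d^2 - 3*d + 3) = 6*d^4 + 9*d^3 - 13*d^2 - 6*d + 6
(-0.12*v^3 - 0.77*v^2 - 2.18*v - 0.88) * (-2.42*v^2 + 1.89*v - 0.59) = 0.2904*v^5 + 1.6366*v^4 + 3.8911*v^3 - 1.5363*v^2 - 0.377*v + 0.5192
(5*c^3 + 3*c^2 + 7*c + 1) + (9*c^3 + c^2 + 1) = 14*c^3 + 4*c^2 + 7*c + 2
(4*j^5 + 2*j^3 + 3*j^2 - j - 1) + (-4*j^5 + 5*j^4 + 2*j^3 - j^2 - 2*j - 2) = 5*j^4 + 4*j^3 + 2*j^2 - 3*j - 3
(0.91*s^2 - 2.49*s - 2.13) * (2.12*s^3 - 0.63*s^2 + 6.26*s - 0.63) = 1.9292*s^5 - 5.8521*s^4 + 2.7497*s^3 - 14.8188*s^2 - 11.7651*s + 1.3419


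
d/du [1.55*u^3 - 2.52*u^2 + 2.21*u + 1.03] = 4.65*u^2 - 5.04*u + 2.21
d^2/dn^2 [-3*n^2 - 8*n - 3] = -6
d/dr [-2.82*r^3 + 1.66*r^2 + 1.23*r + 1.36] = -8.46*r^2 + 3.32*r + 1.23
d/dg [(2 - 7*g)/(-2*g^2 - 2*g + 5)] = (-14*g^2 + 8*g - 31)/(4*g^4 + 8*g^3 - 16*g^2 - 20*g + 25)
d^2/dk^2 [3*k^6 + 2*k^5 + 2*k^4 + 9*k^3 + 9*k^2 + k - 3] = 90*k^4 + 40*k^3 + 24*k^2 + 54*k + 18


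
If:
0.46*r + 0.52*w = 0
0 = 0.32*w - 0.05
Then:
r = -0.18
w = 0.16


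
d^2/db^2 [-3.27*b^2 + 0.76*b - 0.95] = -6.54000000000000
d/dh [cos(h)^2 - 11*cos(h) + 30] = (11 - 2*cos(h))*sin(h)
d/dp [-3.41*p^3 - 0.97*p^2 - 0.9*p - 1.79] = -10.23*p^2 - 1.94*p - 0.9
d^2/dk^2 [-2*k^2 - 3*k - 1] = -4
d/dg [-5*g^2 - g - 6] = -10*g - 1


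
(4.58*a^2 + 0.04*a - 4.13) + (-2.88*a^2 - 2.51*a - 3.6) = 1.7*a^2 - 2.47*a - 7.73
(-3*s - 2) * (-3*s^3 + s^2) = 9*s^4 + 3*s^3 - 2*s^2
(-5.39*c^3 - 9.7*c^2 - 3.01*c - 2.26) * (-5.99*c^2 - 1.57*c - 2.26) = 32.2861*c^5 + 66.5653*c^4 + 45.4403*c^3 + 40.1851*c^2 + 10.3508*c + 5.1076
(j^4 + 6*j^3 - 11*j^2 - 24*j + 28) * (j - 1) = j^5 + 5*j^4 - 17*j^3 - 13*j^2 + 52*j - 28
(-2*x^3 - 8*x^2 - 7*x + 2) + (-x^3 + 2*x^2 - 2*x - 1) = -3*x^3 - 6*x^2 - 9*x + 1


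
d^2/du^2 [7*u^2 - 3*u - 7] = 14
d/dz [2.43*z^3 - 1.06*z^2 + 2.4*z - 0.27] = 7.29*z^2 - 2.12*z + 2.4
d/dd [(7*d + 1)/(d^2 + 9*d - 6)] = (7*d^2 + 63*d - (2*d + 9)*(7*d + 1) - 42)/(d^2 + 9*d - 6)^2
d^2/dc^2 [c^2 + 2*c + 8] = 2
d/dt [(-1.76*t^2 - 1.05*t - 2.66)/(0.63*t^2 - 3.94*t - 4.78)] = (7.5959*t^2 + 20.1772*t - 5.4614)/(0.3969*t^4 - 4.9644*t^3 + 9.5008*t^2 + 37.6664*t + 22.8484)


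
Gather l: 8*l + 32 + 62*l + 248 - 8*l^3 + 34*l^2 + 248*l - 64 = -8*l^3 + 34*l^2 + 318*l + 216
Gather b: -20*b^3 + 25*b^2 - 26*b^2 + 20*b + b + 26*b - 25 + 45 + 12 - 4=-20*b^3 - b^2 + 47*b + 28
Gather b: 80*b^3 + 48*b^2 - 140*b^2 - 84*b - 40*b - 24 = 80*b^3 - 92*b^2 - 124*b - 24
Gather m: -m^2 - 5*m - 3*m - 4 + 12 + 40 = -m^2 - 8*m + 48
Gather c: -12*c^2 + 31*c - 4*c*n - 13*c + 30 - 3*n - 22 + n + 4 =-12*c^2 + c*(18 - 4*n) - 2*n + 12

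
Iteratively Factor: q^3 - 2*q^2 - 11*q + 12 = (q - 1)*(q^2 - q - 12) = (q - 4)*(q - 1)*(q + 3)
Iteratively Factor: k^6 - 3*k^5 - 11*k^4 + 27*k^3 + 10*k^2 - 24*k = (k - 1)*(k^5 - 2*k^4 - 13*k^3 + 14*k^2 + 24*k) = (k - 1)*(k + 3)*(k^4 - 5*k^3 + 2*k^2 + 8*k) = k*(k - 1)*(k + 3)*(k^3 - 5*k^2 + 2*k + 8) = k*(k - 2)*(k - 1)*(k + 3)*(k^2 - 3*k - 4) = k*(k - 2)*(k - 1)*(k + 1)*(k + 3)*(k - 4)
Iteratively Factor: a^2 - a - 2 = (a - 2)*(a + 1)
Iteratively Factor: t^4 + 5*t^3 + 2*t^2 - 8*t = (t + 4)*(t^3 + t^2 - 2*t) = (t - 1)*(t + 4)*(t^2 + 2*t) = t*(t - 1)*(t + 4)*(t + 2)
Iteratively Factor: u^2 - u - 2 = (u + 1)*(u - 2)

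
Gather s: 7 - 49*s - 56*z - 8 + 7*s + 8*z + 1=-42*s - 48*z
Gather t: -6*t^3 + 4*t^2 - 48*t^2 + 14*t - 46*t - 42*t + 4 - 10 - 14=-6*t^3 - 44*t^2 - 74*t - 20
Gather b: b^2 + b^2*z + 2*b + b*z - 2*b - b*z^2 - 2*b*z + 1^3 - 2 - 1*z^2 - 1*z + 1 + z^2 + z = b^2*(z + 1) + b*(-z^2 - z)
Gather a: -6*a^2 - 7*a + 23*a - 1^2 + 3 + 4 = -6*a^2 + 16*a + 6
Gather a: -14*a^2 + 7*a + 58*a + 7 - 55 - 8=-14*a^2 + 65*a - 56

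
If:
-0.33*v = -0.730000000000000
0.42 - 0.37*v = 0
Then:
No Solution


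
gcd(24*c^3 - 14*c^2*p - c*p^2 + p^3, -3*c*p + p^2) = -3*c + p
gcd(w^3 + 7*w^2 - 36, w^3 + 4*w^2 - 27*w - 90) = w^2 + 9*w + 18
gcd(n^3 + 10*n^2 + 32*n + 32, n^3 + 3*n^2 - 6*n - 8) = n + 4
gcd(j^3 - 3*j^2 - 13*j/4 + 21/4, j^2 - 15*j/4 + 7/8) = j - 7/2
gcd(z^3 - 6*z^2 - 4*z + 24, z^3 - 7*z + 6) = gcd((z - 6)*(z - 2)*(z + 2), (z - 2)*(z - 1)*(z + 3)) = z - 2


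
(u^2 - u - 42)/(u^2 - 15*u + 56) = (u + 6)/(u - 8)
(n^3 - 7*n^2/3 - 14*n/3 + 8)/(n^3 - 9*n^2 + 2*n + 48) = (n - 4/3)/(n - 8)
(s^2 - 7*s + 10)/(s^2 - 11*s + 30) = (s - 2)/(s - 6)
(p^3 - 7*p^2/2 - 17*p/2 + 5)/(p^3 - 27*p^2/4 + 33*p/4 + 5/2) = 2*(2*p^2 + 3*p - 2)/(4*p^2 - 7*p - 2)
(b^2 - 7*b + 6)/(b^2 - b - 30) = (b - 1)/(b + 5)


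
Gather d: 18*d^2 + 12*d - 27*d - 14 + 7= 18*d^2 - 15*d - 7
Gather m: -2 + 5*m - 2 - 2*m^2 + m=-2*m^2 + 6*m - 4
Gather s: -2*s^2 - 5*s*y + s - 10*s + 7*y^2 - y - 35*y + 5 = -2*s^2 + s*(-5*y - 9) + 7*y^2 - 36*y + 5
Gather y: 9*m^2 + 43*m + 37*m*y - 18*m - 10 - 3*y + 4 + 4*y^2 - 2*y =9*m^2 + 25*m + 4*y^2 + y*(37*m - 5) - 6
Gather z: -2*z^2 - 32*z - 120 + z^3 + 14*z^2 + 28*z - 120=z^3 + 12*z^2 - 4*z - 240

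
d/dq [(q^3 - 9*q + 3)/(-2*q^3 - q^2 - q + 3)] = (-q^4 - 38*q^3 + 18*q^2 + 6*q - 24)/(4*q^6 + 4*q^5 + 5*q^4 - 10*q^3 - 5*q^2 - 6*q + 9)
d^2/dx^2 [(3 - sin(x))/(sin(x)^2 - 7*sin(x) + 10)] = (sin(x)^5 - 5*sin(x)^4 + sin(x)^3 + 61*sin(x)^2 - 176*sin(x) + 94)/(sin(x)^2 - 7*sin(x) + 10)^3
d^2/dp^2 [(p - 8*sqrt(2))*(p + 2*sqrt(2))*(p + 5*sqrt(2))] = 6*p - 2*sqrt(2)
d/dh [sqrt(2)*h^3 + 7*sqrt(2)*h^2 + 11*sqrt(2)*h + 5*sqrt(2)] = sqrt(2)*(3*h^2 + 14*h + 11)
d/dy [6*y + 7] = 6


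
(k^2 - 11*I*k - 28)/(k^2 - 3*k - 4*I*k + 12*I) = (k - 7*I)/(k - 3)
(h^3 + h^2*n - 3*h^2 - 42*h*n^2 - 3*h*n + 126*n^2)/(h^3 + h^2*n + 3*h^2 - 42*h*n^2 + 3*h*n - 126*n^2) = (h - 3)/(h + 3)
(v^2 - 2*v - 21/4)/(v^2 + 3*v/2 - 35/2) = (v + 3/2)/(v + 5)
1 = 1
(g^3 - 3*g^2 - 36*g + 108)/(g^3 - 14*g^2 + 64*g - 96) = (g^2 + 3*g - 18)/(g^2 - 8*g + 16)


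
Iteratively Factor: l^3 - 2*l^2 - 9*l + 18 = (l - 3)*(l^2 + l - 6) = (l - 3)*(l - 2)*(l + 3)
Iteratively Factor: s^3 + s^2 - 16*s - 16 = (s - 4)*(s^2 + 5*s + 4) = (s - 4)*(s + 1)*(s + 4)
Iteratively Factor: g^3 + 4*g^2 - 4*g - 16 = (g - 2)*(g^2 + 6*g + 8) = (g - 2)*(g + 2)*(g + 4)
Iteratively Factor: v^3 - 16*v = (v)*(v^2 - 16) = v*(v + 4)*(v - 4)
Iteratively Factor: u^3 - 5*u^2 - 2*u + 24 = (u - 3)*(u^2 - 2*u - 8) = (u - 3)*(u + 2)*(u - 4)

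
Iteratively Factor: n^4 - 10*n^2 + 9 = (n - 1)*(n^3 + n^2 - 9*n - 9) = (n - 3)*(n - 1)*(n^2 + 4*n + 3) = (n - 3)*(n - 1)*(n + 3)*(n + 1)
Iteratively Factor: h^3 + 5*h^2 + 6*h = (h + 3)*(h^2 + 2*h) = h*(h + 3)*(h + 2)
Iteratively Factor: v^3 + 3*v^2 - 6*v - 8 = (v - 2)*(v^2 + 5*v + 4) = (v - 2)*(v + 4)*(v + 1)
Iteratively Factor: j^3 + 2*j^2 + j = (j + 1)*(j^2 + j) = (j + 1)^2*(j)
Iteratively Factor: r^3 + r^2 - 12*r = (r - 3)*(r^2 + 4*r) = (r - 3)*(r + 4)*(r)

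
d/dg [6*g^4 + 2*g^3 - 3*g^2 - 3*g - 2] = 24*g^3 + 6*g^2 - 6*g - 3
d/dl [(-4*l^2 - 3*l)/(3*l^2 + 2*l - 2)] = (l^2 + 16*l + 6)/(9*l^4 + 12*l^3 - 8*l^2 - 8*l + 4)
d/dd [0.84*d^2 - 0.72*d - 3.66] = 1.68*d - 0.72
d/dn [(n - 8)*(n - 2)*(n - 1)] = 3*n^2 - 22*n + 26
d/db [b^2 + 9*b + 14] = 2*b + 9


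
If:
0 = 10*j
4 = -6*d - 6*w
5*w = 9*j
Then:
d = -2/3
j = 0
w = 0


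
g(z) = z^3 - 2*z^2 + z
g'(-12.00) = 481.00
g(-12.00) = -2028.00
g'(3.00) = 16.00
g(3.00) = 12.00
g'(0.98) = -0.04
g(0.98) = 0.00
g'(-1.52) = 14.01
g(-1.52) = -9.65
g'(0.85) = -0.23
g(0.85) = 0.02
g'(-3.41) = 49.52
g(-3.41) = -66.32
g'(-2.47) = 29.18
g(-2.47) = -29.74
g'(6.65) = 107.07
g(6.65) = 212.28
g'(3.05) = 16.71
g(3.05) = 12.82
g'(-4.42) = 77.29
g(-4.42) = -129.84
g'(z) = 3*z^2 - 4*z + 1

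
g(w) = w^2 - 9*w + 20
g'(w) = 2*w - 9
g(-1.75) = 38.81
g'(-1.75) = -12.50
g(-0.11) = 21.00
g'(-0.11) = -9.22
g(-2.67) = 51.16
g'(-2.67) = -14.34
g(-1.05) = 30.55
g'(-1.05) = -11.10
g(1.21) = 10.57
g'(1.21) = -6.58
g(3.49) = 0.77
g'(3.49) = -2.02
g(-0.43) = 24.05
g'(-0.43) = -9.86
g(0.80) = 13.44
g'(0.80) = -7.40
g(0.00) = 20.00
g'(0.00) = -9.00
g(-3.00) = 56.00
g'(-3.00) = -15.00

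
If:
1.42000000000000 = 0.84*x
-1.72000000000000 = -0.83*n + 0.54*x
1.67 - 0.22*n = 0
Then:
No Solution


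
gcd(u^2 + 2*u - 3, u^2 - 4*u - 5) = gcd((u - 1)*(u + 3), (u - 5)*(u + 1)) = 1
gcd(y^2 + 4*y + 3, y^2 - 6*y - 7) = y + 1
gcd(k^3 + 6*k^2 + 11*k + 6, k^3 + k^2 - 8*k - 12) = k + 2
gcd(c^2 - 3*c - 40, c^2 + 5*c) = c + 5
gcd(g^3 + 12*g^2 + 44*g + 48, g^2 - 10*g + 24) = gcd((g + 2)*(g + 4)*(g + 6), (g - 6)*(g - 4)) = 1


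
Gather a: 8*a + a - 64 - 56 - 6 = 9*a - 126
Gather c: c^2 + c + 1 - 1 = c^2 + c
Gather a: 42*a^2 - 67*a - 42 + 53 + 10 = 42*a^2 - 67*a + 21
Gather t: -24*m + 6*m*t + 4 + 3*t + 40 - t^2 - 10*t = -24*m - t^2 + t*(6*m - 7) + 44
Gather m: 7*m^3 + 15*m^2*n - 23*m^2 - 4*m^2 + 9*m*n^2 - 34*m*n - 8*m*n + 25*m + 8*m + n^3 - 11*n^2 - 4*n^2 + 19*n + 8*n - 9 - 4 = 7*m^3 + m^2*(15*n - 27) + m*(9*n^2 - 42*n + 33) + n^3 - 15*n^2 + 27*n - 13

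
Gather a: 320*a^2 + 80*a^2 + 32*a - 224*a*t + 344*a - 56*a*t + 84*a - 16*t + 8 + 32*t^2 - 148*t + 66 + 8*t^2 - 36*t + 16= 400*a^2 + a*(460 - 280*t) + 40*t^2 - 200*t + 90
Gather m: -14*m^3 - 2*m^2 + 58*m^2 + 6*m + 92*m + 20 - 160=-14*m^3 + 56*m^2 + 98*m - 140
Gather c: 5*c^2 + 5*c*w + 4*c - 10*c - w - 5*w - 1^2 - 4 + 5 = 5*c^2 + c*(5*w - 6) - 6*w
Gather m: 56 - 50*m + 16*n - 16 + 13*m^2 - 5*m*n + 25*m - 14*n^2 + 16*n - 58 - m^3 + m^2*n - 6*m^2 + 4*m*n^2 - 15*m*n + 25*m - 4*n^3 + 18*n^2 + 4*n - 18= -m^3 + m^2*(n + 7) + m*(4*n^2 - 20*n) - 4*n^3 + 4*n^2 + 36*n - 36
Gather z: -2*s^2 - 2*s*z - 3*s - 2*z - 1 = -2*s^2 - 3*s + z*(-2*s - 2) - 1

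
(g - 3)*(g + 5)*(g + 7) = g^3 + 9*g^2 - g - 105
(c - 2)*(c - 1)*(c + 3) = c^3 - 7*c + 6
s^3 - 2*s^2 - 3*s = s*(s - 3)*(s + 1)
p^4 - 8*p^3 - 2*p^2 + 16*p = p*(p - 8)*(p - sqrt(2))*(p + sqrt(2))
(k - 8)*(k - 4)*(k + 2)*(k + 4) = k^4 - 6*k^3 - 32*k^2 + 96*k + 256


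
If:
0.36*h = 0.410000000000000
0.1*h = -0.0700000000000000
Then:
No Solution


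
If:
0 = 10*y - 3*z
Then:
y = 3*z/10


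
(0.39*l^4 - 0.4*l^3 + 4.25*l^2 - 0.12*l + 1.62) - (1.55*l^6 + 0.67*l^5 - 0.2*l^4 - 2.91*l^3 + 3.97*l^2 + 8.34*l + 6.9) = -1.55*l^6 - 0.67*l^5 + 0.59*l^4 + 2.51*l^3 + 0.28*l^2 - 8.46*l - 5.28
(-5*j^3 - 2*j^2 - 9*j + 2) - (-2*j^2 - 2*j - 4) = -5*j^3 - 7*j + 6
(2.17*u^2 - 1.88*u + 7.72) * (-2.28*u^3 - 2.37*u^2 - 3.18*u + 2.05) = -4.9476*u^5 - 0.8565*u^4 - 20.0466*u^3 - 7.8695*u^2 - 28.4036*u + 15.826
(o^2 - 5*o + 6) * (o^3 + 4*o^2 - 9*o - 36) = o^5 - o^4 - 23*o^3 + 33*o^2 + 126*o - 216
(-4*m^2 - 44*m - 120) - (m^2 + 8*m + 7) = -5*m^2 - 52*m - 127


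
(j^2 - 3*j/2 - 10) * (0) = 0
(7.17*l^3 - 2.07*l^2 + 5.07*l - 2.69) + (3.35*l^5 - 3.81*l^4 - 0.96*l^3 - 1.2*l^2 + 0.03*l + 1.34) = 3.35*l^5 - 3.81*l^4 + 6.21*l^3 - 3.27*l^2 + 5.1*l - 1.35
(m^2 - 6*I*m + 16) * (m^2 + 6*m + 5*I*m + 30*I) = m^4 + 6*m^3 - I*m^3 + 46*m^2 - 6*I*m^2 + 276*m + 80*I*m + 480*I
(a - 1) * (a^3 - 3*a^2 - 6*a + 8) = a^4 - 4*a^3 - 3*a^2 + 14*a - 8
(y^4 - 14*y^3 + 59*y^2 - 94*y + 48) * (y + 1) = y^5 - 13*y^4 + 45*y^3 - 35*y^2 - 46*y + 48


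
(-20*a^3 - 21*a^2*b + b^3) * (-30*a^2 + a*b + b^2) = 600*a^5 + 610*a^4*b - 41*a^3*b^2 - 51*a^2*b^3 + a*b^4 + b^5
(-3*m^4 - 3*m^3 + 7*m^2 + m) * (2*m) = -6*m^5 - 6*m^4 + 14*m^3 + 2*m^2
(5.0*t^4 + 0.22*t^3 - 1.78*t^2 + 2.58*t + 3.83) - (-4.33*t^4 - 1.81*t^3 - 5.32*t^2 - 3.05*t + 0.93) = 9.33*t^4 + 2.03*t^3 + 3.54*t^2 + 5.63*t + 2.9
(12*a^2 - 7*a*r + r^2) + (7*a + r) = 12*a^2 - 7*a*r + 7*a + r^2 + r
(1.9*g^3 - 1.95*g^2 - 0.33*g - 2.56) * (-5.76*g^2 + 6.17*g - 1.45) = -10.944*g^5 + 22.955*g^4 - 12.8857*g^3 + 15.537*g^2 - 15.3167*g + 3.712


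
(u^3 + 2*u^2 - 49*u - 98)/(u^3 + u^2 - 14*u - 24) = (u^2 - 49)/(u^2 - u - 12)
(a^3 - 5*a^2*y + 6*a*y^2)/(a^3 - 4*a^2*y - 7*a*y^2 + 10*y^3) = a*(a^2 - 5*a*y + 6*y^2)/(a^3 - 4*a^2*y - 7*a*y^2 + 10*y^3)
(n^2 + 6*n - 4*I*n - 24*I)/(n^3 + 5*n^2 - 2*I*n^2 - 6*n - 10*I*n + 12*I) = (n - 4*I)/(n^2 - n*(1 + 2*I) + 2*I)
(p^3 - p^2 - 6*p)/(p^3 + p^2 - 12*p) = (p + 2)/(p + 4)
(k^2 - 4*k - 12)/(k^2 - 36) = (k + 2)/(k + 6)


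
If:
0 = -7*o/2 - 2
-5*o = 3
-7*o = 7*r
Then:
No Solution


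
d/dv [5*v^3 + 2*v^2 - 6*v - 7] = 15*v^2 + 4*v - 6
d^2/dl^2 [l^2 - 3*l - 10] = 2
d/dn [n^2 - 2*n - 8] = 2*n - 2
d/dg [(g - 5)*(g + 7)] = 2*g + 2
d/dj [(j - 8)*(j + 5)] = 2*j - 3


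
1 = 1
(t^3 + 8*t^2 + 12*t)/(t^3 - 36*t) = (t + 2)/(t - 6)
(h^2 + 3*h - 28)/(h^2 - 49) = (h - 4)/(h - 7)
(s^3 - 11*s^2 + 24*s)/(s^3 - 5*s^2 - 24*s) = (s - 3)/(s + 3)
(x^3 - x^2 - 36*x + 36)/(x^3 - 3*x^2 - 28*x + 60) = (x^2 + 5*x - 6)/(x^2 + 3*x - 10)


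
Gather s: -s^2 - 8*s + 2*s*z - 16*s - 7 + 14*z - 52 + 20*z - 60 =-s^2 + s*(2*z - 24) + 34*z - 119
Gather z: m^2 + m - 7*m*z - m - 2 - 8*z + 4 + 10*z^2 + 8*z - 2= m^2 - 7*m*z + 10*z^2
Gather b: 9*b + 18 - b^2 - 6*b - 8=-b^2 + 3*b + 10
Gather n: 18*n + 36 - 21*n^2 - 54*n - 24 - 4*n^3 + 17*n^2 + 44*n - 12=-4*n^3 - 4*n^2 + 8*n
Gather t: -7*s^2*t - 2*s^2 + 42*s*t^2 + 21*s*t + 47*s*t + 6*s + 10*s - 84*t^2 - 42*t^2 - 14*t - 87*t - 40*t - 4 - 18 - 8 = -2*s^2 + 16*s + t^2*(42*s - 126) + t*(-7*s^2 + 68*s - 141) - 30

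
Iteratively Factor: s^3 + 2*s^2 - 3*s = (s)*(s^2 + 2*s - 3) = s*(s + 3)*(s - 1)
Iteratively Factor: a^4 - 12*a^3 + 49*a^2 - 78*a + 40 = (a - 5)*(a^3 - 7*a^2 + 14*a - 8) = (a - 5)*(a - 4)*(a^2 - 3*a + 2) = (a - 5)*(a - 4)*(a - 2)*(a - 1)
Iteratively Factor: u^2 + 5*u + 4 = (u + 4)*(u + 1)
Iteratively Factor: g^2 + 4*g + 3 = (g + 3)*(g + 1)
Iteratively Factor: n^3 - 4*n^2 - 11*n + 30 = (n - 2)*(n^2 - 2*n - 15) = (n - 5)*(n - 2)*(n + 3)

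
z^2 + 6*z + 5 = (z + 1)*(z + 5)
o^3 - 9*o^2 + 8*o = o*(o - 8)*(o - 1)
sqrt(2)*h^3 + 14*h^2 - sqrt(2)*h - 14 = (h - 1)*(h + 7*sqrt(2))*(sqrt(2)*h + sqrt(2))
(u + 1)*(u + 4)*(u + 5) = u^3 + 10*u^2 + 29*u + 20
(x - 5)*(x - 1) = x^2 - 6*x + 5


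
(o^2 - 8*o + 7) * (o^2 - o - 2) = o^4 - 9*o^3 + 13*o^2 + 9*o - 14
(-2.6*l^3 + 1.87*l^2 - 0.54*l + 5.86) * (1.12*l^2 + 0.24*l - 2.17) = -2.912*l^5 + 1.4704*l^4 + 5.486*l^3 + 2.3757*l^2 + 2.5782*l - 12.7162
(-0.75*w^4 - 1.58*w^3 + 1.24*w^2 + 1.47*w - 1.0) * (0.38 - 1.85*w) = 1.3875*w^5 + 2.638*w^4 - 2.8944*w^3 - 2.2483*w^2 + 2.4086*w - 0.38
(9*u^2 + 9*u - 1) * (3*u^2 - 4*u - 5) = 27*u^4 - 9*u^3 - 84*u^2 - 41*u + 5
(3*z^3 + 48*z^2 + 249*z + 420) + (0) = 3*z^3 + 48*z^2 + 249*z + 420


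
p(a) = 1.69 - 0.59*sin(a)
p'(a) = -0.59*cos(a)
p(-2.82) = 1.88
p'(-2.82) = 0.56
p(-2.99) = 1.78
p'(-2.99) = 0.58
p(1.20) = 1.14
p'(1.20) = -0.21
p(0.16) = 1.60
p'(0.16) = -0.58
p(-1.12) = 2.22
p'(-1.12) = -0.26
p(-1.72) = 2.27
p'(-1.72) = 0.09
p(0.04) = 1.67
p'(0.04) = -0.59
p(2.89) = 1.54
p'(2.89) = 0.57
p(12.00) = 2.01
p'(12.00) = -0.50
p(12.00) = 2.01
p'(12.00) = -0.50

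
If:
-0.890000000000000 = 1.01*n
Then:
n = -0.88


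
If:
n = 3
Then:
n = 3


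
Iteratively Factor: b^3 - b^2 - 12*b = (b + 3)*(b^2 - 4*b) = b*(b + 3)*(b - 4)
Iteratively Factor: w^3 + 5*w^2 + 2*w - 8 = (w + 4)*(w^2 + w - 2) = (w - 1)*(w + 4)*(w + 2)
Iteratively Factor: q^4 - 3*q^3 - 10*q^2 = (q + 2)*(q^3 - 5*q^2) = q*(q + 2)*(q^2 - 5*q) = q*(q - 5)*(q + 2)*(q)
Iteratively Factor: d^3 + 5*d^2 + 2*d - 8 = (d + 4)*(d^2 + d - 2) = (d - 1)*(d + 4)*(d + 2)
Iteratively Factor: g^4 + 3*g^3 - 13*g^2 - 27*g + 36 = (g + 4)*(g^3 - g^2 - 9*g + 9) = (g - 1)*(g + 4)*(g^2 - 9) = (g - 3)*(g - 1)*(g + 4)*(g + 3)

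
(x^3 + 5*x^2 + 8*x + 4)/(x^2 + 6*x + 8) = (x^2 + 3*x + 2)/(x + 4)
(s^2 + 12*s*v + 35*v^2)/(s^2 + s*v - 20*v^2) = (s + 7*v)/(s - 4*v)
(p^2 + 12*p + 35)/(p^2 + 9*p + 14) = (p + 5)/(p + 2)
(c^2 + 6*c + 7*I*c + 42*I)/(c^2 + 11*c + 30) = (c + 7*I)/(c + 5)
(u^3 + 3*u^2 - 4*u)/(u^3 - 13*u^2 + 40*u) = (u^2 + 3*u - 4)/(u^2 - 13*u + 40)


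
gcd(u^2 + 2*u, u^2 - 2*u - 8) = u + 2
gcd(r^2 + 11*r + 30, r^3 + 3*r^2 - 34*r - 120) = r + 5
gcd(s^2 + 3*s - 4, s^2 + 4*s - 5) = s - 1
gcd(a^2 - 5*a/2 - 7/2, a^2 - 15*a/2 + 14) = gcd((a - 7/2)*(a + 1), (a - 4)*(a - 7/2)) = a - 7/2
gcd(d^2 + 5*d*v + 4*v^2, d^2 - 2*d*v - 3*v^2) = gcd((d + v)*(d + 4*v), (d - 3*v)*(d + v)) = d + v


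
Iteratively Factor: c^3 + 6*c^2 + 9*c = (c + 3)*(c^2 + 3*c) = c*(c + 3)*(c + 3)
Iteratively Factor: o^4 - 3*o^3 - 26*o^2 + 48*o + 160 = (o + 2)*(o^3 - 5*o^2 - 16*o + 80) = (o - 5)*(o + 2)*(o^2 - 16) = (o - 5)*(o + 2)*(o + 4)*(o - 4)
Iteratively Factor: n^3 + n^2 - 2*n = (n)*(n^2 + n - 2) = n*(n + 2)*(n - 1)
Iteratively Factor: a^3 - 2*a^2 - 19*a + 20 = (a - 1)*(a^2 - a - 20) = (a - 1)*(a + 4)*(a - 5)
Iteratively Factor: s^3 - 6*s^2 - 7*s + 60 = (s + 3)*(s^2 - 9*s + 20) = (s - 4)*(s + 3)*(s - 5)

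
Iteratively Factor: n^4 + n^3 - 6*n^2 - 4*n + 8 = (n - 2)*(n^3 + 3*n^2 - 4) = (n - 2)*(n + 2)*(n^2 + n - 2) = (n - 2)*(n + 2)^2*(n - 1)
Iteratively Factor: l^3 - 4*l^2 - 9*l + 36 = (l - 3)*(l^2 - l - 12) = (l - 3)*(l + 3)*(l - 4)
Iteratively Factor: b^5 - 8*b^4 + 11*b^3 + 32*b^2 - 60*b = (b)*(b^4 - 8*b^3 + 11*b^2 + 32*b - 60) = b*(b - 5)*(b^3 - 3*b^2 - 4*b + 12) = b*(b - 5)*(b + 2)*(b^2 - 5*b + 6) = b*(b - 5)*(b - 3)*(b + 2)*(b - 2)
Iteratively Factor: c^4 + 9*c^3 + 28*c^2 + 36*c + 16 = (c + 4)*(c^3 + 5*c^2 + 8*c + 4) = (c + 2)*(c + 4)*(c^2 + 3*c + 2) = (c + 2)^2*(c + 4)*(c + 1)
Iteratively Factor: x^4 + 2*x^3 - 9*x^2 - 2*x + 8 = (x + 4)*(x^3 - 2*x^2 - x + 2) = (x - 2)*(x + 4)*(x^2 - 1) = (x - 2)*(x + 1)*(x + 4)*(x - 1)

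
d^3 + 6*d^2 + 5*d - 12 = (d - 1)*(d + 3)*(d + 4)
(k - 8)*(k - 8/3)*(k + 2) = k^3 - 26*k^2/3 + 128/3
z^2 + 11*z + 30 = (z + 5)*(z + 6)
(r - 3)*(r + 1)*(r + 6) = r^3 + 4*r^2 - 15*r - 18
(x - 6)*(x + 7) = x^2 + x - 42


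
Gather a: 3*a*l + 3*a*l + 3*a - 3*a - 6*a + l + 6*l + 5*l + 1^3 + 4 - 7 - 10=a*(6*l - 6) + 12*l - 12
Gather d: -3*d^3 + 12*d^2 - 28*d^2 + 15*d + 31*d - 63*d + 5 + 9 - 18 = -3*d^3 - 16*d^2 - 17*d - 4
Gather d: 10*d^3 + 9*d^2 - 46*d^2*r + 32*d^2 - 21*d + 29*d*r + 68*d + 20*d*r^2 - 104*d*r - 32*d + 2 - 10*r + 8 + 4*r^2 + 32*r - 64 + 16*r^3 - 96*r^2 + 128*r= 10*d^3 + d^2*(41 - 46*r) + d*(20*r^2 - 75*r + 15) + 16*r^3 - 92*r^2 + 150*r - 54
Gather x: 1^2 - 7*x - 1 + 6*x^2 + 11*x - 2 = 6*x^2 + 4*x - 2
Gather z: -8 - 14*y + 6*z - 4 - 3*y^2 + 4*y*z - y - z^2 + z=-3*y^2 - 15*y - z^2 + z*(4*y + 7) - 12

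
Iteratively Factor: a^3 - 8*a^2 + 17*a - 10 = (a - 2)*(a^2 - 6*a + 5) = (a - 2)*(a - 1)*(a - 5)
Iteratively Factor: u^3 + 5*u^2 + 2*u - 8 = (u + 2)*(u^2 + 3*u - 4) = (u - 1)*(u + 2)*(u + 4)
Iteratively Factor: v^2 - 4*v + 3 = (v - 3)*(v - 1)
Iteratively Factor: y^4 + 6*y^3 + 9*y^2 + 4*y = (y + 1)*(y^3 + 5*y^2 + 4*y) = (y + 1)*(y + 4)*(y^2 + y) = y*(y + 1)*(y + 4)*(y + 1)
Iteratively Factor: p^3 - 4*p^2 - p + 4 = (p + 1)*(p^2 - 5*p + 4) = (p - 1)*(p + 1)*(p - 4)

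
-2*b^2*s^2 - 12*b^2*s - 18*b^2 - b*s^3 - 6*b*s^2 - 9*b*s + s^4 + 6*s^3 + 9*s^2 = (-2*b + s)*(b + s)*(s + 3)^2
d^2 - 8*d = d*(d - 8)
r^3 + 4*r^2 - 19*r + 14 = (r - 2)*(r - 1)*(r + 7)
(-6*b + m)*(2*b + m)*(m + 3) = -12*b^2*m - 36*b^2 - 4*b*m^2 - 12*b*m + m^3 + 3*m^2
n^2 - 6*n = n*(n - 6)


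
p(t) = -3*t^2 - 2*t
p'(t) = -6*t - 2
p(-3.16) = -23.64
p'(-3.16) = 16.96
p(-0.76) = -0.21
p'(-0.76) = 2.56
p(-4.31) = -47.11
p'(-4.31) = 23.86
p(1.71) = -12.19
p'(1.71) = -12.26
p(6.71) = -148.49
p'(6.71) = -42.26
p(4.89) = -81.52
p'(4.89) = -31.34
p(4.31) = -64.35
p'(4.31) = -27.86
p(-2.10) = -9.03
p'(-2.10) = 10.60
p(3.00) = -33.00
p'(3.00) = -20.00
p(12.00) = -456.00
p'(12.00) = -74.00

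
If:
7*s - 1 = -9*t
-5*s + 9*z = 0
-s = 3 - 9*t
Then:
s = -1/4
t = 11/36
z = -5/36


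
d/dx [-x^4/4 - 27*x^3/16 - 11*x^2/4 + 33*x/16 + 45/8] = -x^3 - 81*x^2/16 - 11*x/2 + 33/16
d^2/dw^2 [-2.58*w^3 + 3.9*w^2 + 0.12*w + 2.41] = 7.8 - 15.48*w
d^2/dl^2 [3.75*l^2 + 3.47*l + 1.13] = 7.50000000000000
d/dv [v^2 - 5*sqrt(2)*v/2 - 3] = 2*v - 5*sqrt(2)/2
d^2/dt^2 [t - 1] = 0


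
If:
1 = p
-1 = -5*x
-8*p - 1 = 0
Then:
No Solution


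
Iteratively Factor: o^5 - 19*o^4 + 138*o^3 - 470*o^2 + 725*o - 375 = (o - 5)*(o^4 - 14*o^3 + 68*o^2 - 130*o + 75) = (o - 5)^2*(o^3 - 9*o^2 + 23*o - 15) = (o - 5)^2*(o - 1)*(o^2 - 8*o + 15) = (o - 5)^2*(o - 3)*(o - 1)*(o - 5)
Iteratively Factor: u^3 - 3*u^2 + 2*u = (u - 1)*(u^2 - 2*u) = u*(u - 1)*(u - 2)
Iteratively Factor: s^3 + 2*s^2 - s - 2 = (s + 2)*(s^2 - 1) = (s - 1)*(s + 2)*(s + 1)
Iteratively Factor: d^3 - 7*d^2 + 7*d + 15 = (d + 1)*(d^2 - 8*d + 15) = (d - 5)*(d + 1)*(d - 3)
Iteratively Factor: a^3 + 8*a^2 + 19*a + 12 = (a + 3)*(a^2 + 5*a + 4) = (a + 3)*(a + 4)*(a + 1)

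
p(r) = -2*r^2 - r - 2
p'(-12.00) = 47.00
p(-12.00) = -278.00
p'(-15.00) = 59.00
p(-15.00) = -437.00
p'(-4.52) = 17.08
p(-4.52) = -38.34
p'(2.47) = -10.88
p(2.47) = -16.67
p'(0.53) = -3.12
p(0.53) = -3.09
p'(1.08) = -5.32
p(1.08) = -5.41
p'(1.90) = -8.60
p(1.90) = -11.12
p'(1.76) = -8.04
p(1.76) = -9.96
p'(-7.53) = 29.12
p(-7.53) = -107.87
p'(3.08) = -13.32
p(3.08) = -24.05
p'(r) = -4*r - 1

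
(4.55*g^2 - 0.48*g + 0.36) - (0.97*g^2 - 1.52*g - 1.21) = 3.58*g^2 + 1.04*g + 1.57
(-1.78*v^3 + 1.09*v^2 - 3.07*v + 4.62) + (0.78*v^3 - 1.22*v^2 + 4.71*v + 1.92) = -1.0*v^3 - 0.13*v^2 + 1.64*v + 6.54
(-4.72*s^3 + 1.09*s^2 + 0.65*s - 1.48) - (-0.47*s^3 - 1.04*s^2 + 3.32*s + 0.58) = -4.25*s^3 + 2.13*s^2 - 2.67*s - 2.06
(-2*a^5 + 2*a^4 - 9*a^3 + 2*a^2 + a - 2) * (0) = 0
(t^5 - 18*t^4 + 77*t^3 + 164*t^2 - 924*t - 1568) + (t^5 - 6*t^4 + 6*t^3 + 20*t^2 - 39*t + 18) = 2*t^5 - 24*t^4 + 83*t^3 + 184*t^2 - 963*t - 1550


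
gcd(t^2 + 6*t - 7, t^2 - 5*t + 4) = t - 1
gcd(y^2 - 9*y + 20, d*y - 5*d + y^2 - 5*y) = y - 5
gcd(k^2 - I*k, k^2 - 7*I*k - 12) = 1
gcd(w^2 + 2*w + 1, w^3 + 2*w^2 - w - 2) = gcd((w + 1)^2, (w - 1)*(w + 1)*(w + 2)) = w + 1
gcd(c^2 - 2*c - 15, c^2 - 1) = 1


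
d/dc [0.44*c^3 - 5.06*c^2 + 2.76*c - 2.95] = 1.32*c^2 - 10.12*c + 2.76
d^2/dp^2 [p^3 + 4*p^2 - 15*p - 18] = 6*p + 8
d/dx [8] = 0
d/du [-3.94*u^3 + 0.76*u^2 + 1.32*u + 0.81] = -11.82*u^2 + 1.52*u + 1.32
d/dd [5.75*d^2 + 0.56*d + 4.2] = 11.5*d + 0.56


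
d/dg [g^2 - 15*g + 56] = 2*g - 15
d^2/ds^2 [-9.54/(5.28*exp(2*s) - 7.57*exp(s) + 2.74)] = (-9.54*(10.56*exp(s) - 7.57)*(21.12*exp(s) - 15.14)*exp(s) + (201.4848*exp(s) - 72.2178)*(5.28*exp(2*s) - 7.57*exp(s) + 2.74))*exp(s)/(5.28*exp(2*s) - 7.57*exp(s) + 2.74)^3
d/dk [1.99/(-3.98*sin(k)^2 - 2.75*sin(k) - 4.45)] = (15.8404*sin(k) + 5.4725)*cos(k)/(3.98*sin(k)^2 + 2.75*sin(k) + 4.45)^2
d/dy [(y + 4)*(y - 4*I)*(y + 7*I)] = 3*y^2 + y*(8 + 6*I) + 28 + 12*I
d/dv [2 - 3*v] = -3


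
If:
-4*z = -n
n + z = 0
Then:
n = 0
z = 0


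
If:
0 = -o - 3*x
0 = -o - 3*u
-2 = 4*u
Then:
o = 3/2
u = -1/2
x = -1/2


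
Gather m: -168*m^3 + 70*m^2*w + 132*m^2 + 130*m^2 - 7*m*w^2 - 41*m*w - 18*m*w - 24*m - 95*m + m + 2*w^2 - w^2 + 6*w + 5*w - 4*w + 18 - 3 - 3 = -168*m^3 + m^2*(70*w + 262) + m*(-7*w^2 - 59*w - 118) + w^2 + 7*w + 12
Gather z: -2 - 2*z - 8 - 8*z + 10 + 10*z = 0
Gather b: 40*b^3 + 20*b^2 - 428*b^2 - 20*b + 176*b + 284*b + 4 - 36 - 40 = 40*b^3 - 408*b^2 + 440*b - 72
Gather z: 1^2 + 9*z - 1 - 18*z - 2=-9*z - 2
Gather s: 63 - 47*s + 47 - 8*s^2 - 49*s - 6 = -8*s^2 - 96*s + 104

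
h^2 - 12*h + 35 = (h - 7)*(h - 5)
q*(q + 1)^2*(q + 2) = q^4 + 4*q^3 + 5*q^2 + 2*q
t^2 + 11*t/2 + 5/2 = (t + 1/2)*(t + 5)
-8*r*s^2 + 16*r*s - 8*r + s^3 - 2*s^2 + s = (-8*r + s)*(s - 1)^2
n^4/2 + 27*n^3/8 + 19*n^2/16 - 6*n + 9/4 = (n/2 + 1)*(n - 3/4)*(n - 1/2)*(n + 6)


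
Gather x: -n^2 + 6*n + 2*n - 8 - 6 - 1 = -n^2 + 8*n - 15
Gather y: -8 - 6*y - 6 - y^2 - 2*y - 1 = -y^2 - 8*y - 15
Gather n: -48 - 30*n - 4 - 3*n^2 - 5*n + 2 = -3*n^2 - 35*n - 50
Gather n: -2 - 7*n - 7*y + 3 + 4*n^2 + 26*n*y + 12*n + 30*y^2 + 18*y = 4*n^2 + n*(26*y + 5) + 30*y^2 + 11*y + 1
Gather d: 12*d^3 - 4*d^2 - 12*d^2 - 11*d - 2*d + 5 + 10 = 12*d^3 - 16*d^2 - 13*d + 15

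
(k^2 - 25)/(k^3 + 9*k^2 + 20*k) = (k - 5)/(k*(k + 4))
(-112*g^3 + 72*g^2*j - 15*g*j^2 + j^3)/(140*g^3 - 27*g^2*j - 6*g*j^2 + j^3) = (-4*g + j)/(5*g + j)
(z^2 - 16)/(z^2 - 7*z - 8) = (16 - z^2)/(-z^2 + 7*z + 8)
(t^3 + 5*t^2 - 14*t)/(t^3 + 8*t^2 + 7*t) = (t - 2)/(t + 1)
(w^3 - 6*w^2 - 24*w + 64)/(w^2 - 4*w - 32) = w - 2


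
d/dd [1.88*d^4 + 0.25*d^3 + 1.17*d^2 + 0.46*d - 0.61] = 7.52*d^3 + 0.75*d^2 + 2.34*d + 0.46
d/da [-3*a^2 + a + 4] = 1 - 6*a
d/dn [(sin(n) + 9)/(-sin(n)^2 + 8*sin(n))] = (cos(n) + 18/tan(n) - 72*cos(n)/sin(n)^2)/(sin(n) - 8)^2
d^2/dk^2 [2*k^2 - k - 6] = 4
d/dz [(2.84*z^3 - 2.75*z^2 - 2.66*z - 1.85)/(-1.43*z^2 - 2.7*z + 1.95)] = (-4.0612*z^4 - 15.336*z^3 + 20.2352*z^2 - 16.016*z - 10.182)/(2.0449*z^4 + 7.722*z^3 + 1.713*z^2 - 10.53*z + 3.8025)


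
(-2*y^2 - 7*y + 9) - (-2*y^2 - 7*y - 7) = 16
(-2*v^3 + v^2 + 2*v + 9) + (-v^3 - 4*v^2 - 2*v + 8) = -3*v^3 - 3*v^2 + 17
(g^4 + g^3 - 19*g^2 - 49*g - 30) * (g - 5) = g^5 - 4*g^4 - 24*g^3 + 46*g^2 + 215*g + 150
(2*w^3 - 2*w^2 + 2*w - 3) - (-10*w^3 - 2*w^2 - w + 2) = 12*w^3 + 3*w - 5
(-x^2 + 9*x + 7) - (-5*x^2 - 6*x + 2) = 4*x^2 + 15*x + 5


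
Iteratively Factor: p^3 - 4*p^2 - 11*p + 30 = (p - 5)*(p^2 + p - 6) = (p - 5)*(p + 3)*(p - 2)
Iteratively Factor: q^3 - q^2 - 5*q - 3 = (q + 1)*(q^2 - 2*q - 3) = (q + 1)^2*(q - 3)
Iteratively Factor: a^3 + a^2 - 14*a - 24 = (a + 3)*(a^2 - 2*a - 8) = (a + 2)*(a + 3)*(a - 4)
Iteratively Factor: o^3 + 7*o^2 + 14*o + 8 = (o + 1)*(o^2 + 6*o + 8) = (o + 1)*(o + 2)*(o + 4)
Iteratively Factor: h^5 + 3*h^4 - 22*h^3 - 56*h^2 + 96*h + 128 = (h + 4)*(h^4 - h^3 - 18*h^2 + 16*h + 32) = (h + 1)*(h + 4)*(h^3 - 2*h^2 - 16*h + 32) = (h - 2)*(h + 1)*(h + 4)*(h^2 - 16) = (h - 2)*(h + 1)*(h + 4)^2*(h - 4)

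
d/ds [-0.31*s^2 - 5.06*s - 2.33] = -0.62*s - 5.06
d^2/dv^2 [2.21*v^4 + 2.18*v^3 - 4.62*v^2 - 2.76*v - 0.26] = 26.52*v^2 + 13.08*v - 9.24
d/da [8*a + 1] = 8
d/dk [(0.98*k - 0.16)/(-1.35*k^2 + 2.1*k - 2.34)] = (1.323*k^2 - 0.432*k - 1.9572)/(1.8225*k^4 - 5.67*k^3 + 10.728*k^2 - 9.828*k + 5.4756)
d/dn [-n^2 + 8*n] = 8 - 2*n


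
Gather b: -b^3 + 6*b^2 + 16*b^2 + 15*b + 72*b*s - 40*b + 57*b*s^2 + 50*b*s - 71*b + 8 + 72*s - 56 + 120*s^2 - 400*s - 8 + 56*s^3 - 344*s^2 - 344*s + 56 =-b^3 + 22*b^2 + b*(57*s^2 + 122*s - 96) + 56*s^3 - 224*s^2 - 672*s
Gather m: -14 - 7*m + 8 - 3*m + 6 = -10*m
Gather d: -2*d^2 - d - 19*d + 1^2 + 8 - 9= -2*d^2 - 20*d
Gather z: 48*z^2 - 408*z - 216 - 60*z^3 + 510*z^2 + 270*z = -60*z^3 + 558*z^2 - 138*z - 216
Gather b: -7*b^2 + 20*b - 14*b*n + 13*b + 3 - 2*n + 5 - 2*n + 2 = -7*b^2 + b*(33 - 14*n) - 4*n + 10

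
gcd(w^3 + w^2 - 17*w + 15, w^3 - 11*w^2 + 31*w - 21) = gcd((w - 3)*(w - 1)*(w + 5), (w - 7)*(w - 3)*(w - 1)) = w^2 - 4*w + 3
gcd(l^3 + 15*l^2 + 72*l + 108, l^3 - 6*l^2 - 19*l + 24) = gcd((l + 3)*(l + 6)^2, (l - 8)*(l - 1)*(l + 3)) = l + 3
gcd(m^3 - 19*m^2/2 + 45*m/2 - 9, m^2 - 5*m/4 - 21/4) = m - 3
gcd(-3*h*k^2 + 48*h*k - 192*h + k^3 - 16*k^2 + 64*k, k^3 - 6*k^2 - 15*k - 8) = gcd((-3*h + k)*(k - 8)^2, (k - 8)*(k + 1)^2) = k - 8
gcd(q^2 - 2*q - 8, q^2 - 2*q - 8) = q^2 - 2*q - 8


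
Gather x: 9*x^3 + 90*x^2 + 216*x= 9*x^3 + 90*x^2 + 216*x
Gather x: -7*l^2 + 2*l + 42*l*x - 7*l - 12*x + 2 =-7*l^2 - 5*l + x*(42*l - 12) + 2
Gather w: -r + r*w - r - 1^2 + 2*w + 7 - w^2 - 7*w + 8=-2*r - w^2 + w*(r - 5) + 14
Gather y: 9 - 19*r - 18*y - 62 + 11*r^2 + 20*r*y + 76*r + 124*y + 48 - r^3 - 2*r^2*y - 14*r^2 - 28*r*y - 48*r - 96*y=-r^3 - 3*r^2 + 9*r + y*(-2*r^2 - 8*r + 10) - 5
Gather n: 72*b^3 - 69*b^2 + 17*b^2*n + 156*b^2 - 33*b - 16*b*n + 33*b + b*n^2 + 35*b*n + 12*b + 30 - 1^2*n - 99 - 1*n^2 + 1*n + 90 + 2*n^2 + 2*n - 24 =72*b^3 + 87*b^2 + 12*b + n^2*(b + 1) + n*(17*b^2 + 19*b + 2) - 3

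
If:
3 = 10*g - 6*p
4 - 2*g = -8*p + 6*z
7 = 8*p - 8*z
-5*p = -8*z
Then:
No Solution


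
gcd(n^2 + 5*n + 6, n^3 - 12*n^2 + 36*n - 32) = 1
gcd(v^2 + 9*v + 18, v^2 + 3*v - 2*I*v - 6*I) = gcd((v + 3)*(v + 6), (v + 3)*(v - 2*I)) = v + 3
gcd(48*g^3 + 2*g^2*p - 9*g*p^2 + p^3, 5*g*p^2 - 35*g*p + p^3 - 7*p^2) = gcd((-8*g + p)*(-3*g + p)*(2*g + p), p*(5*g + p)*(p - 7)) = 1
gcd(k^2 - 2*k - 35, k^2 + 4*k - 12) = 1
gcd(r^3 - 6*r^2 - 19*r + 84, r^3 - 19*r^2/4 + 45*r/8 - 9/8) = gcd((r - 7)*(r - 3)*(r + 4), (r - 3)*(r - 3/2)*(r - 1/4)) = r - 3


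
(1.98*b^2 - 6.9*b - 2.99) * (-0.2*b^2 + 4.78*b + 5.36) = -0.396*b^4 + 10.8444*b^3 - 21.7712*b^2 - 51.2762*b - 16.0264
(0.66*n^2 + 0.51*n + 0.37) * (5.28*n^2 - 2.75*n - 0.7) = 3.4848*n^4 + 0.8778*n^3 + 0.0891*n^2 - 1.3745*n - 0.259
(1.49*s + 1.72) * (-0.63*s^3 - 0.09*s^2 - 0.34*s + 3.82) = -0.9387*s^4 - 1.2177*s^3 - 0.6614*s^2 + 5.107*s + 6.5704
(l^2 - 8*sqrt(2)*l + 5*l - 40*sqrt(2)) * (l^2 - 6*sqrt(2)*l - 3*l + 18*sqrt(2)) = l^4 - 14*sqrt(2)*l^3 + 2*l^3 - 28*sqrt(2)*l^2 + 81*l^2 + 192*l + 210*sqrt(2)*l - 1440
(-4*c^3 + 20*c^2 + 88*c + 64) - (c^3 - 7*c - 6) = -5*c^3 + 20*c^2 + 95*c + 70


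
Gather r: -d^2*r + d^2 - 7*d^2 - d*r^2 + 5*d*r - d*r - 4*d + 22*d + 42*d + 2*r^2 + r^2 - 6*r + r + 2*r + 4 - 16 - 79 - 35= -6*d^2 + 60*d + r^2*(3 - d) + r*(-d^2 + 4*d - 3) - 126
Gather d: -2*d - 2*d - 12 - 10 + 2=-4*d - 20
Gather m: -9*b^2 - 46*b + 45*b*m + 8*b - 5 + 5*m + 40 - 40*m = -9*b^2 - 38*b + m*(45*b - 35) + 35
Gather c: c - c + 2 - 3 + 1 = 0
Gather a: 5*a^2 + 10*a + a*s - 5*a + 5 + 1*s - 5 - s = 5*a^2 + a*(s + 5)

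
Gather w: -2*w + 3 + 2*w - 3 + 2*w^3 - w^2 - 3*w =2*w^3 - w^2 - 3*w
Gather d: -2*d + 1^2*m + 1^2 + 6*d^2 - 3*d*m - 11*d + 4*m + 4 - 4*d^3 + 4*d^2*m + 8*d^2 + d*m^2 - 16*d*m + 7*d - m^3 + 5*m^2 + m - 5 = -4*d^3 + d^2*(4*m + 14) + d*(m^2 - 19*m - 6) - m^3 + 5*m^2 + 6*m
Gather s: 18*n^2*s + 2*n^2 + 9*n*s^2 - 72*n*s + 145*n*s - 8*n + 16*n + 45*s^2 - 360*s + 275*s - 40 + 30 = 2*n^2 + 8*n + s^2*(9*n + 45) + s*(18*n^2 + 73*n - 85) - 10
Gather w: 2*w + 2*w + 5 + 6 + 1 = 4*w + 12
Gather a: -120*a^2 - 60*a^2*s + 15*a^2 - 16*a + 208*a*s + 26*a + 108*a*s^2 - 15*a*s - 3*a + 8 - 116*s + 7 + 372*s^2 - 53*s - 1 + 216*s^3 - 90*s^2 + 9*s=a^2*(-60*s - 105) + a*(108*s^2 + 193*s + 7) + 216*s^3 + 282*s^2 - 160*s + 14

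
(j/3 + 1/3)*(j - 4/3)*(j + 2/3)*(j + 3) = j^4/3 + 10*j^3/9 - 5*j^2/27 - 50*j/27 - 8/9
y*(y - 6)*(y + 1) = y^3 - 5*y^2 - 6*y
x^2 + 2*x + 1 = (x + 1)^2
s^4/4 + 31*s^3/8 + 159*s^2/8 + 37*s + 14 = (s/4 + 1)*(s + 1/2)*(s + 4)*(s + 7)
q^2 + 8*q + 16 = (q + 4)^2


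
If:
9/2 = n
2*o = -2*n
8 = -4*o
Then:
No Solution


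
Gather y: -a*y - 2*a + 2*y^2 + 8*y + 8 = -2*a + 2*y^2 + y*(8 - a) + 8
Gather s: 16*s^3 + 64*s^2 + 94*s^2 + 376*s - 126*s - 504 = 16*s^3 + 158*s^2 + 250*s - 504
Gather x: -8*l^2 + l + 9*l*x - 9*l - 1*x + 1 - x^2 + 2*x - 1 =-8*l^2 - 8*l - x^2 + x*(9*l + 1)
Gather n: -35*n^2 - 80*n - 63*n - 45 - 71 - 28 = -35*n^2 - 143*n - 144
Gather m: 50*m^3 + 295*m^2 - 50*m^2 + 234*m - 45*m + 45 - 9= 50*m^3 + 245*m^2 + 189*m + 36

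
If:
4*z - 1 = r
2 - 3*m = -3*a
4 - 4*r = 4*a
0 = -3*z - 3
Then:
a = 6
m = 20/3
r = -5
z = -1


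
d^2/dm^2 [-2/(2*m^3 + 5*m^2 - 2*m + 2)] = 4*((6*m + 5)*(2*m^3 + 5*m^2 - 2*m + 2) - 4*(3*m^2 + 5*m - 1)^2)/(2*m^3 + 5*m^2 - 2*m + 2)^3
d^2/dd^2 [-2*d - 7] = 0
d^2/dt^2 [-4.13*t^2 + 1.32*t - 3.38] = -8.26000000000000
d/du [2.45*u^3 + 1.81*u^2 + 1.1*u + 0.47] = 7.35*u^2 + 3.62*u + 1.1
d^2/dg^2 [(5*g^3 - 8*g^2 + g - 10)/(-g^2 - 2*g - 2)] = 2*(-27*g^3 - 78*g^2 + 6*g + 56)/(g^6 + 6*g^5 + 18*g^4 + 32*g^3 + 36*g^2 + 24*g + 8)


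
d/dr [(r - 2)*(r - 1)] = 2*r - 3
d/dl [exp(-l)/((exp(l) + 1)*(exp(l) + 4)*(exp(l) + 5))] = 2*(-2*exp(3*l) - 15*exp(2*l) - 29*exp(l) - 10)*exp(-l)/(exp(6*l) + 20*exp(5*l) + 158*exp(4*l) + 620*exp(3*l) + 1241*exp(2*l) + 1160*exp(l) + 400)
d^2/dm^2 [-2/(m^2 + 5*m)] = 4*(m*(m + 5) - (2*m + 5)^2)/(m^3*(m + 5)^3)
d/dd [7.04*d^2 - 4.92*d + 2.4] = 14.08*d - 4.92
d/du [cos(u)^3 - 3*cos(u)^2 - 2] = 3*(2 - cos(u))*sin(u)*cos(u)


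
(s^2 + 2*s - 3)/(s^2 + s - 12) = (s^2 + 2*s - 3)/(s^2 + s - 12)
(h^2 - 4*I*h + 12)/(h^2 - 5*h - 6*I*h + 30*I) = (h + 2*I)/(h - 5)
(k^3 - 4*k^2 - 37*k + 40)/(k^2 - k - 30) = (k^2 - 9*k + 8)/(k - 6)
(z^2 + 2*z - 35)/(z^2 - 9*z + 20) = (z + 7)/(z - 4)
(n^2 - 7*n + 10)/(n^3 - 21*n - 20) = (n - 2)/(n^2 + 5*n + 4)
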